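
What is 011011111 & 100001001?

AND: 1 only when both bits are 1
  011011111
& 100001001
-----------
  000001001
Decimal: 223 & 265 = 9



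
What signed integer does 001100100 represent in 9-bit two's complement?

Binary: 001100100
Sign bit: 0 (non-negative)
Read directly as an unsigned value:
001100100 = 64 + 32 + 4 = 100
Value: 100



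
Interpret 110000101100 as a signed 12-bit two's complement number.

Binary: 110000101100
Sign bit: 1 (negative)
Invert: 001111010011
Add 1:  001111010100
Magnitude: 001111010100 = 512 + 256 + 128 + 64 + 16 + 4 = 980
Value: -980



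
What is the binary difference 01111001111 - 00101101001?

Method 1 - Direct subtraction (column by column from the right: bit − bit − borrow-in; if negative, add 2 and borrow 1 from the next column):
borrow: 00011000000
        01111001111
-       00101101001
-------------------
        01001100110

Method 2 - Add two's complement:
Two's complement of 00101101001: invert → 11010010110, add 1 → 11010010111
  01111001111
+ 11010010111
-------------
 101001100110  (end carry out of the top bit = 1)
Discarding the end carry: 01001100110
Decimal check:
  01111001111 = 512 + 256 + 128 + 64 + 8 + 4 + 2 + 1 = 975
  00101101001 = 256 + 64 + 32 + 8 + 1 = 361
  975 - 361 = 614, and 01001100110 = 512 + 64 + 32 + 4 + 2 = 614 ✓



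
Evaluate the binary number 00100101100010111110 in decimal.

Sum of powers of 2 for each 1-bit:
2^1 + 2^2 + 2^3 + 2^4 + 2^5 + 2^7 + 2^11 + 2^12 + 2^14 + 2^17
= 2 + 4 + 8 + 16 + 32 + 128 + 2048 + 4096 + 16384 + 131072
= 153790



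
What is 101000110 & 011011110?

AND: 1 only when both bits are 1
  101000110
& 011011110
-----------
  001000110
Decimal: 326 & 222 = 70



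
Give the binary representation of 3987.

Using repeated division by 2:
3987 ÷ 2 = 1993 remainder 1
1993 ÷ 2 = 996 remainder 1
996 ÷ 2 = 498 remainder 0
498 ÷ 2 = 249 remainder 0
249 ÷ 2 = 124 remainder 1
124 ÷ 2 = 62 remainder 0
62 ÷ 2 = 31 remainder 0
31 ÷ 2 = 15 remainder 1
15 ÷ 2 = 7 remainder 1
7 ÷ 2 = 3 remainder 1
3 ÷ 2 = 1 remainder 1
1 ÷ 2 = 0 remainder 1
Reading remainders bottom to top: 111110010011



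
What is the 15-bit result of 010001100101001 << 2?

Original: 010001100101001 (decimal 9001)
Shift left by 2 positions
Append 2 zeros on the right and drop the 2 high bits that overflow the 15-bit width
Result: 000110010100100 (decimal 3236)
Equivalent: 9001 << 2 = 9001 × 2^2 = 36004, truncated to 15 bits = 3236



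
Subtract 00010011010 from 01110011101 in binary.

Method 1 - Direct subtraction (column by column from the right: bit − bit − borrow-in; if negative, add 2 and borrow 1 from the next column):
borrow: 00000000100
        01110011101
-       00010011010
-------------------
        01100000011

Method 2 - Add two's complement:
Two's complement of 00010011010: invert → 11101100101, add 1 → 11101100110
  01110011101
+ 11101100110
-------------
 101100000011  (end carry out of the top bit = 1)
Discarding the end carry: 01100000011
Decimal check:
  01110011101 = 512 + 256 + 128 + 16 + 8 + 4 + 1 = 925
  00010011010 = 128 + 16 + 8 + 2 = 154
  925 - 154 = 771, and 01100000011 = 512 + 256 + 2 + 1 = 771 ✓



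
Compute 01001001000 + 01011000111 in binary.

Add column by column from the right: bit + bit + carry-in; write the sum mod 2, carry 1 when the sum is 2 or 3.
carry:  10110000000
        01001001000
+       01011000111
-------------------
       010100001111
(the carry out of the leftmost column, 0, becomes the leading bit)
Decimal check:
  01001001000 = 512 + 64 + 8 = 584
  01011000111 = 512 + 128 + 64 + 4 + 2 + 1 = 711
  584 + 711 = 1295, and 010100001111 = 1024 + 256 + 8 + 4 + 2 + 1 = 1295 ✓



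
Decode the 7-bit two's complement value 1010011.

Binary: 1010011
Sign bit: 1 (negative)
Invert: 0101100
Add 1:  0101101
Magnitude: 0101101 = 32 + 8 + 4 + 1 = 45
Value: -45



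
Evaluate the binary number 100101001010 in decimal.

Sum of powers of 2 for each 1-bit:
2^1 + 2^3 + 2^6 + 2^8 + 2^11
= 2 + 8 + 64 + 256 + 2048
= 2378



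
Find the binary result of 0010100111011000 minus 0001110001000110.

Method 1 - Direct subtraction (column by column from the right: bit − bit − borrow-in; if negative, add 2 and borrow 1 from the next column):
borrow: 0011100000001100
        0010100111011000
-       0001110001000110
------------------------
        0000110110010010

Method 2 - Add two's complement:
Two's complement of 0001110001000110: invert → 1110001110111001, add 1 → 1110001110111010
  0010100111011000
+ 1110001110111010
------------------
 10000110110010010  (end carry out of the top bit = 1)
Discarding the end carry: 0000110110010010
Decimal check:
  0010100111011000 = 8192 + 2048 + 256 + 128 + 64 + 16 + 8 = 10712
  0001110001000110 = 4096 + 2048 + 1024 + 64 + 4 + 2 = 7238
  10712 - 7238 = 3474, and 0000110110010010 = 2048 + 1024 + 256 + 128 + 16 + 2 = 3474 ✓



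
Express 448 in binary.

Using repeated division by 2:
448 ÷ 2 = 224 remainder 0
224 ÷ 2 = 112 remainder 0
112 ÷ 2 = 56 remainder 0
56 ÷ 2 = 28 remainder 0
28 ÷ 2 = 14 remainder 0
14 ÷ 2 = 7 remainder 0
7 ÷ 2 = 3 remainder 1
3 ÷ 2 = 1 remainder 1
1 ÷ 2 = 0 remainder 1
Reading remainders bottom to top: 111000000



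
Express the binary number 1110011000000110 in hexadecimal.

Group into 4-bit nibbles from right:
  1110 = E
  0110 = 6
  0000 = 0
  0110 = 6
Result: E606



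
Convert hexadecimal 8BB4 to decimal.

Expand by place value (powers of 16):
Digit values: B = 11
8BB4 = 8 × 16^3 + 11 × 16^2 + 11 × 16^1 + 4 × 16^0
= 8 × 4096 + 11 × 256 + 11 × 16 + 4 × 1
= 32768 + 2816 + 176 + 4
= 35764



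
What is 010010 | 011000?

OR: 1 when either bit is 1
  010010
| 011000
--------
  011010
Decimal: 18 | 24 = 26



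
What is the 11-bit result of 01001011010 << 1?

Original: 01001011010 (decimal 602)
Shift left by 1 position
Append 1 zero on the right
Result: 10010110100 (decimal 1204)
Equivalent: 602 << 1 = 602 × 2^1 = 1204



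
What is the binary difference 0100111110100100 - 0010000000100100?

Method 1 - Direct subtraction (column by column from the right: bit − bit − borrow-in; if negative, add 2 and borrow 1 from the next column):
borrow: 0100000000000000
        0100111110100100
-       0010000000100100
------------------------
        0010111110000000

Method 2 - Add two's complement:
Two's complement of 0010000000100100: invert → 1101111111011011, add 1 → 1101111111011100
  0100111110100100
+ 1101111111011100
------------------
 10010111110000000  (end carry out of the top bit = 1)
Discarding the end carry: 0010111110000000
Decimal check:
  0100111110100100 = 16384 + 2048 + 1024 + 512 + 256 + 128 + 32 + 4 = 20388
  0010000000100100 = 8192 + 32 + 4 = 8228
  20388 - 8228 = 12160, and 0010111110000000 = 8192 + 2048 + 1024 + 512 + 256 + 128 = 12160 ✓



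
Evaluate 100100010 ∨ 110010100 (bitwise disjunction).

OR: 1 when either bit is 1
  100100010
| 110010100
-----------
  110110110
Decimal: 290 | 404 = 438



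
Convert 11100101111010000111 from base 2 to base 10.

Sum of powers of 2 for each 1-bit:
2^0 + 2^1 + 2^2 + 2^7 + 2^9 + 2^10 + 2^11 + 2^12 + 2^14 + 2^17 + 2^18 + 2^19
= 1 + 2 + 4 + 128 + 512 + 1024 + 2048 + 4096 + 16384 + 131072 + 262144 + 524288
= 941703



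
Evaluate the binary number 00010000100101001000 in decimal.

Sum of powers of 2 for each 1-bit:
2^3 + 2^6 + 2^8 + 2^11 + 2^16
= 8 + 64 + 256 + 2048 + 65536
= 67912



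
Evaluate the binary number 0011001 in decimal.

Sum of powers of 2 for each 1-bit:
2^0 + 2^3 + 2^4
= 1 + 8 + 16
= 25



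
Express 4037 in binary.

Using repeated division by 2:
4037 ÷ 2 = 2018 remainder 1
2018 ÷ 2 = 1009 remainder 0
1009 ÷ 2 = 504 remainder 1
504 ÷ 2 = 252 remainder 0
252 ÷ 2 = 126 remainder 0
126 ÷ 2 = 63 remainder 0
63 ÷ 2 = 31 remainder 1
31 ÷ 2 = 15 remainder 1
15 ÷ 2 = 7 remainder 1
7 ÷ 2 = 3 remainder 1
3 ÷ 2 = 1 remainder 1
1 ÷ 2 = 0 remainder 1
Reading remainders bottom to top: 111111000101



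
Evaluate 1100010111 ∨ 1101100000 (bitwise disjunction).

OR: 1 when either bit is 1
  1100010111
| 1101100000
------------
  1101110111
Decimal: 791 | 864 = 887



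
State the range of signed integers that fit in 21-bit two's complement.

For 21-bit two's complement:
Minimum: -2^20 = -1048576
Maximum: 2^20 - 1 = 1048575



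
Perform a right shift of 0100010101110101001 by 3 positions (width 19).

Original: 0100010101110101001 (decimal 142249)
Shift right by 3 positions
Drop the 3 low bits; fill with zeros on the left
Result: 0000100010101110101 (decimal 17781)
Equivalent: 142249 >> 3 = 142249 ÷ 2^3 = 17781



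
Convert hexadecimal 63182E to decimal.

Expand by place value (powers of 16):
Digit values: E = 14
63182E = 6 × 16^5 + 3 × 16^4 + 1 × 16^3 + 8 × 16^2 + 2 × 16^1 + 14 × 16^0
= 6 × 1048576 + 3 × 65536 + 1 × 4096 + 8 × 256 + 2 × 16 + 14 × 1
= 6291456 + 196608 + 4096 + 2048 + 32 + 14
= 6494254



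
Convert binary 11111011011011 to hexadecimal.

Group into 4-bit nibbles from right:
  0011 = 3
  1110 = E
  1101 = D
  1011 = B
Result: 3EDB



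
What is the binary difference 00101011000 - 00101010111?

Method 1 - Direct subtraction (column by column from the right: bit − bit − borrow-in; if negative, add 2 and borrow 1 from the next column):
borrow: 00000001110
        00101011000
-       00101010111
-------------------
        00000000001

Method 2 - Add two's complement:
Two's complement of 00101010111: invert → 11010101000, add 1 → 11010101001
  00101011000
+ 11010101001
-------------
 100000000001  (end carry out of the top bit = 1)
Discarding the end carry: 00000000001
Decimal check:
  00101011000 = 256 + 64 + 16 + 8 = 344
  00101010111 = 256 + 64 + 16 + 4 + 2 + 1 = 343
  344 - 343 = 1, and 00000000001 = 1 ✓



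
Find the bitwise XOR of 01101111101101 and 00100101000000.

XOR: 1 when bits differ
  01101111101101
^ 00100101000000
----------------
  01001010101101
Decimal: 7149 ^ 2368 = 4781



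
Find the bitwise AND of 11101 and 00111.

AND: 1 only when both bits are 1
  11101
& 00111
-------
  00101
Decimal: 29 & 7 = 5



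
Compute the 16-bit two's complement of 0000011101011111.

Original: 0000011101011111
Step 1 - Invert all bits: 1111100010100000
Step 2 - Add 1: 1111100010100001
Verification: 0000011101011111 + 1111100010100001 = 10000000000000000; discarding the end carry (carry out of the top bit) leaves the 16-bit value 0000000000000000, as required for x + (-x)



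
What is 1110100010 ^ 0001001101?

XOR: 1 when bits differ
  1110100010
^ 0001001101
------------
  1111101111
Decimal: 930 ^ 77 = 1007



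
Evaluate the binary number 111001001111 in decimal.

Sum of powers of 2 for each 1-bit:
2^0 + 2^1 + 2^2 + 2^3 + 2^6 + 2^9 + 2^10 + 2^11
= 1 + 2 + 4 + 8 + 64 + 512 + 1024 + 2048
= 3663



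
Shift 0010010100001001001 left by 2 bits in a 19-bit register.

Original: 0010010100001001001 (decimal 75849)
Shift left by 2 positions
Append 2 zeros on the right
Result: 1001010000100100100 (decimal 303396)
Equivalent: 75849 << 2 = 75849 × 2^2 = 303396



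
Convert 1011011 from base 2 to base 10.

Sum of powers of 2 for each 1-bit:
2^0 + 2^1 + 2^3 + 2^4 + 2^6
= 1 + 2 + 8 + 16 + 64
= 91



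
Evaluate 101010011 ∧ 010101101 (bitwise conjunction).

AND: 1 only when both bits are 1
  101010011
& 010101101
-----------
  000000001
Decimal: 339 & 173 = 1



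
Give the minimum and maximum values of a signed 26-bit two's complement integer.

For 26-bit two's complement:
Minimum: -2^25 = -33554432
Maximum: 2^25 - 1 = 33554431



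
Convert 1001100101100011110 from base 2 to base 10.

Sum of powers of 2 for each 1-bit:
2^1 + 2^2 + 2^3 + 2^4 + 2^8 + 2^9 + 2^11 + 2^14 + 2^15 + 2^18
= 2 + 4 + 8 + 16 + 256 + 512 + 2048 + 16384 + 32768 + 262144
= 314142



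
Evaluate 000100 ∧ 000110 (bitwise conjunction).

AND: 1 only when both bits are 1
  000100
& 000110
--------
  000100
Decimal: 4 & 6 = 4



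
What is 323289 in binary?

Using repeated division by 2:
323289 ÷ 2 = 161644 remainder 1
161644 ÷ 2 = 80822 remainder 0
80822 ÷ 2 = 40411 remainder 0
40411 ÷ 2 = 20205 remainder 1
20205 ÷ 2 = 10102 remainder 1
10102 ÷ 2 = 5051 remainder 0
5051 ÷ 2 = 2525 remainder 1
2525 ÷ 2 = 1262 remainder 1
1262 ÷ 2 = 631 remainder 0
631 ÷ 2 = 315 remainder 1
315 ÷ 2 = 157 remainder 1
157 ÷ 2 = 78 remainder 1
78 ÷ 2 = 39 remainder 0
39 ÷ 2 = 19 remainder 1
19 ÷ 2 = 9 remainder 1
9 ÷ 2 = 4 remainder 1
4 ÷ 2 = 2 remainder 0
2 ÷ 2 = 1 remainder 0
1 ÷ 2 = 0 remainder 1
Reading remainders bottom to top: 1001110111011011001



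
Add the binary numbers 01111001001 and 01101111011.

Add column by column from the right: bit + bit + carry-in; write the sum mod 2, carry 1 when the sum is 2 or 3.
carry:  11111110110
        01111001001
+       01101111011
-------------------
       011101000100
(the carry out of the leftmost column, 0, becomes the leading bit)
Decimal check:
  01111001001 = 512 + 256 + 128 + 64 + 8 + 1 = 969
  01101111011 = 512 + 256 + 64 + 32 + 16 + 8 + 2 + 1 = 891
  969 + 891 = 1860, and 011101000100 = 1024 + 512 + 256 + 64 + 4 = 1860 ✓



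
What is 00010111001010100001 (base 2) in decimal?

Sum of powers of 2 for each 1-bit:
2^0 + 2^5 + 2^7 + 2^9 + 2^12 + 2^13 + 2^14 + 2^16
= 1 + 32 + 128 + 512 + 4096 + 8192 + 16384 + 65536
= 94881



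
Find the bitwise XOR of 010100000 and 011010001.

XOR: 1 when bits differ
  010100000
^ 011010001
-----------
  001110001
Decimal: 160 ^ 209 = 113



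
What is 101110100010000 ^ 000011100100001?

XOR: 1 when bits differ
  101110100010000
^ 000011100100001
-----------------
  101101000110001
Decimal: 23824 ^ 1825 = 23089



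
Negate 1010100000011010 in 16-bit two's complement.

Original (sign bit 1, negative): 1010100000011010
Step 1 - Invert all bits: 0101011111100101
Step 2 - Add 1: 0101011111100110
Verification: 1010100000011010 + 0101011111100110 = 10000000000000000; discarding the end carry (carry out of the top bit) leaves the 16-bit value 0000000000000000, as required for x + (-x)



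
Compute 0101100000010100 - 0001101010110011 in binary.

Method 1 - Direct subtraction (column by column from the right: bit − bit − borrow-in; if negative, add 2 and borrow 1 from the next column):
borrow: 0111111111000110
        0101100000010100
-       0001101010110011
------------------------
        0011110101100001

Method 2 - Add two's complement:
Two's complement of 0001101010110011: invert → 1110010101001100, add 1 → 1110010101001101
  0101100000010100
+ 1110010101001101
------------------
 10011110101100001  (end carry out of the top bit = 1)
Discarding the end carry: 0011110101100001
Decimal check:
  0101100000010100 = 16384 + 4096 + 2048 + 16 + 4 = 22548
  0001101010110011 = 4096 + 2048 + 512 + 128 + 32 + 16 + 2 + 1 = 6835
  22548 - 6835 = 15713, and 0011110101100001 = 8192 + 4096 + 2048 + 1024 + 256 + 64 + 32 + 1 = 15713 ✓



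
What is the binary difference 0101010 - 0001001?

Method 1 - Direct subtraction (column by column from the right: bit − bit − borrow-in; if negative, add 2 and borrow 1 from the next column):
borrow: 0000010
        0101010
-       0001001
---------------
        0100001

Method 2 - Add two's complement:
Two's complement of 0001001: invert → 1110110, add 1 → 1110111
  0101010
+ 1110111
---------
 10100001  (end carry out of the top bit = 1)
Discarding the end carry: 0100001
Decimal check:
  0101010 = 32 + 8 + 2 = 42
  0001001 = 8 + 1 = 9
  42 - 9 = 33, and 0100001 = 32 + 1 = 33 ✓



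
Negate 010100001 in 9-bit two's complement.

Original: 010100001
Step 1 - Invert all bits: 101011110
Step 2 - Add 1: 101011111
Verification: 010100001 + 101011111 = 1000000000; discarding the end carry (carry out of the top bit) leaves the 9-bit value 000000000, as required for x + (-x)



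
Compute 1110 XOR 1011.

XOR: 1 when bits differ
  1110
^ 1011
------
  0101
Decimal: 14 ^ 11 = 5



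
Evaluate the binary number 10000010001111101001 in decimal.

Sum of powers of 2 for each 1-bit:
2^0 + 2^3 + 2^5 + 2^6 + 2^7 + 2^8 + 2^9 + 2^13 + 2^19
= 1 + 8 + 32 + 64 + 128 + 256 + 512 + 8192 + 524288
= 533481



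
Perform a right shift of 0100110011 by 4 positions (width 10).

Original: 0100110011 (decimal 307)
Shift right by 4 positions
Drop the 4 low bits; fill with zeros on the left
Result: 0000010011 (decimal 19)
Equivalent: 307 >> 4 = 307 ÷ 2^4 = 19



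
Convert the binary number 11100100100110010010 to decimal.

Sum of powers of 2 for each 1-bit:
2^1 + 2^4 + 2^7 + 2^8 + 2^11 + 2^14 + 2^17 + 2^18 + 2^19
= 2 + 16 + 128 + 256 + 2048 + 16384 + 131072 + 262144 + 524288
= 936338



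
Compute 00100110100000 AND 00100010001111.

AND: 1 only when both bits are 1
  00100110100000
& 00100010001111
----------------
  00100010000000
Decimal: 2464 & 2191 = 2176



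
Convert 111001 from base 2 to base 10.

Sum of powers of 2 for each 1-bit:
2^0 + 2^3 + 2^4 + 2^5
= 1 + 8 + 16 + 32
= 57



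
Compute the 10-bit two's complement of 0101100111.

Original: 0101100111
Step 1 - Invert all bits: 1010011000
Step 2 - Add 1: 1010011001
Verification: 0101100111 + 1010011001 = 10000000000; discarding the end carry (carry out of the top bit) leaves the 10-bit value 0000000000, as required for x + (-x)



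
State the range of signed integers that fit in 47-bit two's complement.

For 47-bit two's complement:
Minimum: -2^46 = -70368744177664
Maximum: 2^46 - 1 = 70368744177663



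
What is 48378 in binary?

Using repeated division by 2:
48378 ÷ 2 = 24189 remainder 0
24189 ÷ 2 = 12094 remainder 1
12094 ÷ 2 = 6047 remainder 0
6047 ÷ 2 = 3023 remainder 1
3023 ÷ 2 = 1511 remainder 1
1511 ÷ 2 = 755 remainder 1
755 ÷ 2 = 377 remainder 1
377 ÷ 2 = 188 remainder 1
188 ÷ 2 = 94 remainder 0
94 ÷ 2 = 47 remainder 0
47 ÷ 2 = 23 remainder 1
23 ÷ 2 = 11 remainder 1
11 ÷ 2 = 5 remainder 1
5 ÷ 2 = 2 remainder 1
2 ÷ 2 = 1 remainder 0
1 ÷ 2 = 0 remainder 1
Reading remainders bottom to top: 1011110011111010



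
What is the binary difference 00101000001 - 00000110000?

Method 1 - Direct subtraction (column by column from the right: bit − bit − borrow-in; if negative, add 2 and borrow 1 from the next column):
borrow: 00001100000
        00101000001
-       00000110000
-------------------
        00100010001

Method 2 - Add two's complement:
Two's complement of 00000110000: invert → 11111001111, add 1 → 11111010000
  00101000001
+ 11111010000
-------------
 100100010001  (end carry out of the top bit = 1)
Discarding the end carry: 00100010001
Decimal check:
  00101000001 = 256 + 64 + 1 = 321
  00000110000 = 32 + 16 = 48
  321 - 48 = 273, and 00100010001 = 256 + 16 + 1 = 273 ✓



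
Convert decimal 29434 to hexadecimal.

Using repeated division by 16 (digits 10–15 are A–F):
29434 ÷ 16 = 1839 remainder 10 (A)
1839 ÷ 16 = 114 remainder 15 (F)
114 ÷ 16 = 7 remainder 2
7 ÷ 16 = 0 remainder 7
Reading remainders bottom to top: 72FA



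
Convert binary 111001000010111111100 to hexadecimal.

Group into 4-bit nibbles from right:
  0001 = 1
  1100 = C
  1000 = 8
  0101 = 5
  1111 = F
  1100 = C
Result: 1C85FC



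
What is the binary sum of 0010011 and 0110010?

Add column by column from the right: bit + bit + carry-in; write the sum mod 2, carry 1 when the sum is 2 or 3.
carry:  1100100
        0010011
+       0110010
---------------
       01000101
(the carry out of the leftmost column, 0, becomes the leading bit)
Decimal check:
  0010011 = 16 + 2 + 1 = 19
  0110010 = 32 + 16 + 2 = 50
  19 + 50 = 69, and 01000101 = 64 + 4 + 1 = 69 ✓



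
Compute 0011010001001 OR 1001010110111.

OR: 1 when either bit is 1
  0011010001001
| 1001010110111
---------------
  1011010111111
Decimal: 1673 | 4791 = 5823



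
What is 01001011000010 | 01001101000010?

OR: 1 when either bit is 1
  01001011000010
| 01001101000010
----------------
  01001111000010
Decimal: 4802 | 4930 = 5058



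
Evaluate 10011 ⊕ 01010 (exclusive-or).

XOR: 1 when bits differ
  10011
^ 01010
-------
  11001
Decimal: 19 ^ 10 = 25



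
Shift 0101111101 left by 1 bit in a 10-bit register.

Original: 0101111101 (decimal 381)
Shift left by 1 position
Append 1 zero on the right
Result: 1011111010 (decimal 762)
Equivalent: 381 << 1 = 381 × 2^1 = 762



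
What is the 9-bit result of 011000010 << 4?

Original: 011000010 (decimal 194)
Shift left by 4 positions
Append 4 zeros on the right and drop the 4 high bits that overflow the 9-bit width
Result: 000100000 (decimal 32)
Equivalent: 194 << 4 = 194 × 2^4 = 3104, truncated to 9 bits = 32



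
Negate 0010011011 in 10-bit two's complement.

Original: 0010011011
Step 1 - Invert all bits: 1101100100
Step 2 - Add 1: 1101100101
Verification: 0010011011 + 1101100101 = 10000000000; discarding the end carry (carry out of the top bit) leaves the 10-bit value 0000000000, as required for x + (-x)



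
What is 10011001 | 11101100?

OR: 1 when either bit is 1
  10011001
| 11101100
----------
  11111101
Decimal: 153 | 236 = 253



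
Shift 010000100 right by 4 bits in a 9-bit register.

Original: 010000100 (decimal 132)
Shift right by 4 positions
Drop the 4 low bits; fill with zeros on the left
Result: 000001000 (decimal 8)
Equivalent: 132 >> 4 = 132 ÷ 2^4 = 8



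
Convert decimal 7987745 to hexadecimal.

Using repeated division by 16 (digits 10–15 are A–F):
7987745 ÷ 16 = 499234 remainder 1
499234 ÷ 16 = 31202 remainder 2
31202 ÷ 16 = 1950 remainder 2
1950 ÷ 16 = 121 remainder 14 (E)
121 ÷ 16 = 7 remainder 9
7 ÷ 16 = 0 remainder 7
Reading remainders bottom to top: 79E221



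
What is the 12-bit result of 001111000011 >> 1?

Original: 001111000011 (decimal 963)
Shift right by 1 position
Drop the 1 low bit; fill with zero on the left
Result: 000111100001 (decimal 481)
Equivalent: 963 >> 1 = 963 ÷ 2^1 = 481



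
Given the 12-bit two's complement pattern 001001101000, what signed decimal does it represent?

Binary: 001001101000
Sign bit: 0 (non-negative)
Read directly as an unsigned value:
001001101000 = 512 + 64 + 32 + 8 = 616
Value: 616



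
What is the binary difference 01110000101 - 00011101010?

Method 1 - Direct subtraction (column by column from the right: bit − bit − borrow-in; if negative, add 2 and borrow 1 from the next column):
borrow: 00111110100
        01110000101
-       00011101010
-------------------
        01010011011

Method 2 - Add two's complement:
Two's complement of 00011101010: invert → 11100010101, add 1 → 11100010110
  01110000101
+ 11100010110
-------------
 101010011011  (end carry out of the top bit = 1)
Discarding the end carry: 01010011011
Decimal check:
  01110000101 = 512 + 256 + 128 + 4 + 1 = 901
  00011101010 = 128 + 64 + 32 + 8 + 2 = 234
  901 - 234 = 667, and 01010011011 = 512 + 128 + 16 + 8 + 2 + 1 = 667 ✓



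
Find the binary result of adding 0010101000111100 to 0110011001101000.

Add column by column from the right: bit + bit + carry-in; write the sum mod 2, carry 1 when the sum is 2 or 3.
carry:  1101110011110000
        0010101000111100
+       0110011001101000
------------------------
       01001000010100100
(the carry out of the leftmost column, 0, becomes the leading bit)
Decimal check:
  0010101000111100 = 8192 + 2048 + 512 + 32 + 16 + 8 + 4 = 10812
  0110011001101000 = 16384 + 8192 + 1024 + 512 + 64 + 32 + 8 = 26216
  10812 + 26216 = 37028, and 01001000010100100 = 32768 + 4096 + 128 + 32 + 4 = 37028 ✓



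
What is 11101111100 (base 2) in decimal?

Sum of powers of 2 for each 1-bit:
2^2 + 2^3 + 2^4 + 2^5 + 2^6 + 2^8 + 2^9 + 2^10
= 4 + 8 + 16 + 32 + 64 + 256 + 512 + 1024
= 1916



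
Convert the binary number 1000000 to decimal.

Sum of powers of 2 for each 1-bit:
2^6
= 64
= 64



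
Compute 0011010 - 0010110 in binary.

Method 1 - Direct subtraction (column by column from the right: bit − bit − borrow-in; if negative, add 2 and borrow 1 from the next column):
borrow: 0001000
        0011010
-       0010110
---------------
        0000100

Method 2 - Add two's complement:
Two's complement of 0010110: invert → 1101001, add 1 → 1101010
  0011010
+ 1101010
---------
 10000100  (end carry out of the top bit = 1)
Discarding the end carry: 0000100
Decimal check:
  0011010 = 16 + 8 + 2 = 26
  0010110 = 16 + 4 + 2 = 22
  26 - 22 = 4, and 0000100 = 4 ✓



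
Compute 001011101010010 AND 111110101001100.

AND: 1 only when both bits are 1
  001011101010010
& 111110101001100
-----------------
  001010101000000
Decimal: 5970 & 32076 = 5440



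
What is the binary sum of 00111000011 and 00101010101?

Add column by column from the right: bit + bit + carry-in; write the sum mod 2, carry 1 when the sum is 2 or 3.
carry:  01110001110
        00111000011
+       00101010101
-------------------
       001100011000
(the carry out of the leftmost column, 0, becomes the leading bit)
Decimal check:
  00111000011 = 256 + 128 + 64 + 2 + 1 = 451
  00101010101 = 256 + 64 + 16 + 4 + 1 = 341
  451 + 341 = 792, and 001100011000 = 512 + 256 + 16 + 8 = 792 ✓



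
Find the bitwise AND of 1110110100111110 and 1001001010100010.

AND: 1 only when both bits are 1
  1110110100111110
& 1001001010100010
------------------
  1000000000100010
Decimal: 60734 & 37538 = 32802



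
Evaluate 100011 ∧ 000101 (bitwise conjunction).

AND: 1 only when both bits are 1
  100011
& 000101
--------
  000001
Decimal: 35 & 5 = 1



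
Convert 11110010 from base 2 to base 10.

Sum of powers of 2 for each 1-bit:
2^1 + 2^4 + 2^5 + 2^6 + 2^7
= 2 + 16 + 32 + 64 + 128
= 242



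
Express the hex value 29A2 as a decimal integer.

Expand by place value (powers of 16):
Digit values: A = 10
29A2 = 2 × 16^3 + 9 × 16^2 + 10 × 16^1 + 2 × 16^0
= 2 × 4096 + 9 × 256 + 10 × 16 + 2 × 1
= 8192 + 2304 + 160 + 2
= 10658



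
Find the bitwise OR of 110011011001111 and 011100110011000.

OR: 1 when either bit is 1
  110011011001111
| 011100110011000
-----------------
  111111111011111
Decimal: 26319 | 14744 = 32735



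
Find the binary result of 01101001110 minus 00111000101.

Method 1 - Direct subtraction (column by column from the right: bit − bit − borrow-in; if negative, add 2 and borrow 1 from the next column):
borrow: 01100000010
        01101001110
-       00111000101
-------------------
        00110001001

Method 2 - Add two's complement:
Two's complement of 00111000101: invert → 11000111010, add 1 → 11000111011
  01101001110
+ 11000111011
-------------
 100110001001  (end carry out of the top bit = 1)
Discarding the end carry: 00110001001
Decimal check:
  01101001110 = 512 + 256 + 64 + 8 + 4 + 2 = 846
  00111000101 = 256 + 128 + 64 + 4 + 1 = 453
  846 - 453 = 393, and 00110001001 = 256 + 128 + 8 + 1 = 393 ✓



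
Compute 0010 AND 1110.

AND: 1 only when both bits are 1
  0010
& 1110
------
  0010
Decimal: 2 & 14 = 2



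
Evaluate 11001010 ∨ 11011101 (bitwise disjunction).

OR: 1 when either bit is 1
  11001010
| 11011101
----------
  11011111
Decimal: 202 | 221 = 223



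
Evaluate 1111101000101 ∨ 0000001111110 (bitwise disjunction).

OR: 1 when either bit is 1
  1111101000101
| 0000001111110
---------------
  1111101111111
Decimal: 8005 | 126 = 8063



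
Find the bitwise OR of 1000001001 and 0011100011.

OR: 1 when either bit is 1
  1000001001
| 0011100011
------------
  1011101011
Decimal: 521 | 227 = 747



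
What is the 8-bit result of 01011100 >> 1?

Original: 01011100 (decimal 92)
Shift right by 1 position
Drop the 1 low bit; fill with zero on the left
Result: 00101110 (decimal 46)
Equivalent: 92 >> 1 = 92 ÷ 2^1 = 46



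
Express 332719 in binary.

Using repeated division by 2:
332719 ÷ 2 = 166359 remainder 1
166359 ÷ 2 = 83179 remainder 1
83179 ÷ 2 = 41589 remainder 1
41589 ÷ 2 = 20794 remainder 1
20794 ÷ 2 = 10397 remainder 0
10397 ÷ 2 = 5198 remainder 1
5198 ÷ 2 = 2599 remainder 0
2599 ÷ 2 = 1299 remainder 1
1299 ÷ 2 = 649 remainder 1
649 ÷ 2 = 324 remainder 1
324 ÷ 2 = 162 remainder 0
162 ÷ 2 = 81 remainder 0
81 ÷ 2 = 40 remainder 1
40 ÷ 2 = 20 remainder 0
20 ÷ 2 = 10 remainder 0
10 ÷ 2 = 5 remainder 0
5 ÷ 2 = 2 remainder 1
2 ÷ 2 = 1 remainder 0
1 ÷ 2 = 0 remainder 1
Reading remainders bottom to top: 1010001001110101111



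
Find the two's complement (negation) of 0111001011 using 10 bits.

Original: 0111001011
Step 1 - Invert all bits: 1000110100
Step 2 - Add 1: 1000110101
Verification: 0111001011 + 1000110101 = 10000000000; discarding the end carry (carry out of the top bit) leaves the 10-bit value 0000000000, as required for x + (-x)



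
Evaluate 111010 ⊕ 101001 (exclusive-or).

XOR: 1 when bits differ
  111010
^ 101001
--------
  010011
Decimal: 58 ^ 41 = 19



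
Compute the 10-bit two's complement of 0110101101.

Original: 0110101101
Step 1 - Invert all bits: 1001010010
Step 2 - Add 1: 1001010011
Verification: 0110101101 + 1001010011 = 10000000000; discarding the end carry (carry out of the top bit) leaves the 10-bit value 0000000000, as required for x + (-x)



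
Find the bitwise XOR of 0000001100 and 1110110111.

XOR: 1 when bits differ
  0000001100
^ 1110110111
------------
  1110111011
Decimal: 12 ^ 951 = 955



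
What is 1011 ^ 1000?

XOR: 1 when bits differ
  1011
^ 1000
------
  0011
Decimal: 11 ^ 8 = 3



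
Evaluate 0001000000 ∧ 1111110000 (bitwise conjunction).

AND: 1 only when both bits are 1
  0001000000
& 1111110000
------------
  0001000000
Decimal: 64 & 1008 = 64



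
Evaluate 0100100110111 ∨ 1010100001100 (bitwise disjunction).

OR: 1 when either bit is 1
  0100100110111
| 1010100001100
---------------
  1110100111111
Decimal: 2359 | 5388 = 7487



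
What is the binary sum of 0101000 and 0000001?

Add column by column from the right: bit + bit + carry-in; write the sum mod 2, carry 1 when the sum is 2 or 3.
carry:  0000000
        0101000
+       0000001
---------------
       00101001
(the carry out of the leftmost column, 0, becomes the leading bit)
Decimal check:
  0101000 = 32 + 8 = 40
  0000001 = 1
  40 + 1 = 41, and 00101001 = 32 + 8 + 1 = 41 ✓



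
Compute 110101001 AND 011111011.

AND: 1 only when both bits are 1
  110101001
& 011111011
-----------
  010101001
Decimal: 425 & 251 = 169



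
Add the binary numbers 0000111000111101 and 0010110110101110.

Add column by column from the right: bit + bit + carry-in; write the sum mod 2, carry 1 when the sum is 2 or 3.
carry:  0001100001111000
        0000111000111101
+       0010110110101110
------------------------
       00011101111101011
(the carry out of the leftmost column, 0, becomes the leading bit)
Decimal check:
  0000111000111101 = 2048 + 1024 + 512 + 32 + 16 + 8 + 4 + 1 = 3645
  0010110110101110 = 8192 + 2048 + 1024 + 256 + 128 + 32 + 8 + 4 + 2 = 11694
  3645 + 11694 = 15339, and 00011101111101011 = 8192 + 4096 + 2048 + 512 + 256 + 128 + 64 + 32 + 8 + 2 + 1 = 15339 ✓



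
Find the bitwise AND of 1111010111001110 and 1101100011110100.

AND: 1 only when both bits are 1
  1111010111001110
& 1101100011110100
------------------
  1101000011000100
Decimal: 62926 & 55540 = 53444



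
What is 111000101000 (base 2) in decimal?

Sum of powers of 2 for each 1-bit:
2^3 + 2^5 + 2^9 + 2^10 + 2^11
= 8 + 32 + 512 + 1024 + 2048
= 3624



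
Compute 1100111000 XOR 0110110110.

XOR: 1 when bits differ
  1100111000
^ 0110110110
------------
  1010001110
Decimal: 824 ^ 438 = 654



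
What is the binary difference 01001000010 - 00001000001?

Method 1 - Direct subtraction (column by column from the right: bit − bit − borrow-in; if negative, add 2 and borrow 1 from the next column):
borrow: 00000000010
        01001000010
-       00001000001
-------------------
        01000000001

Method 2 - Add two's complement:
Two's complement of 00001000001: invert → 11110111110, add 1 → 11110111111
  01001000010
+ 11110111111
-------------
 101000000001  (end carry out of the top bit = 1)
Discarding the end carry: 01000000001
Decimal check:
  01001000010 = 512 + 64 + 2 = 578
  00001000001 = 64 + 1 = 65
  578 - 65 = 513, and 01000000001 = 512 + 1 = 513 ✓



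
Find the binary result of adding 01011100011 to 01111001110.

Add column by column from the right: bit + bit + carry-in; write the sum mod 2, carry 1 when the sum is 2 or 3.
carry:  11110011100
        01011100011
+       01111001110
-------------------
       011010110001
(the carry out of the leftmost column, 0, becomes the leading bit)
Decimal check:
  01011100011 = 512 + 128 + 64 + 32 + 2 + 1 = 739
  01111001110 = 512 + 256 + 128 + 64 + 8 + 4 + 2 = 974
  739 + 974 = 1713, and 011010110001 = 1024 + 512 + 128 + 32 + 16 + 1 = 1713 ✓



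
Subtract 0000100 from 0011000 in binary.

Method 1 - Direct subtraction (column by column from the right: bit − bit − borrow-in; if negative, add 2 and borrow 1 from the next column):
borrow: 0001000
        0011000
-       0000100
---------------
        0010100

Method 2 - Add two's complement:
Two's complement of 0000100: invert → 1111011, add 1 → 1111100
  0011000
+ 1111100
---------
 10010100  (end carry out of the top bit = 1)
Discarding the end carry: 0010100
Decimal check:
  0011000 = 16 + 8 = 24
  0000100 = 4
  24 - 4 = 20, and 0010100 = 16 + 4 = 20 ✓



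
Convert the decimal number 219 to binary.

Using repeated division by 2:
219 ÷ 2 = 109 remainder 1
109 ÷ 2 = 54 remainder 1
54 ÷ 2 = 27 remainder 0
27 ÷ 2 = 13 remainder 1
13 ÷ 2 = 6 remainder 1
6 ÷ 2 = 3 remainder 0
3 ÷ 2 = 1 remainder 1
1 ÷ 2 = 0 remainder 1
Reading remainders bottom to top: 11011011



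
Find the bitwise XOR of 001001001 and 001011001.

XOR: 1 when bits differ
  001001001
^ 001011001
-----------
  000010000
Decimal: 73 ^ 89 = 16



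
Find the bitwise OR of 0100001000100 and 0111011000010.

OR: 1 when either bit is 1
  0100001000100
| 0111011000010
---------------
  0111011000110
Decimal: 2116 | 3778 = 3782



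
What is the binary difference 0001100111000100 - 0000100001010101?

Method 1 - Direct subtraction (column by column from the right: bit − bit − borrow-in; if negative, add 2 and borrow 1 from the next column):
borrow: 0000000011111110
        0001100111000100
-       0000100001010101
------------------------
        0001000101101111

Method 2 - Add two's complement:
Two's complement of 0000100001010101: invert → 1111011110101010, add 1 → 1111011110101011
  0001100111000100
+ 1111011110101011
------------------
 10001000101101111  (end carry out of the top bit = 1)
Discarding the end carry: 0001000101101111
Decimal check:
  0001100111000100 = 4096 + 2048 + 256 + 128 + 64 + 4 = 6596
  0000100001010101 = 2048 + 64 + 16 + 4 + 1 = 2133
  6596 - 2133 = 4463, and 0001000101101111 = 4096 + 256 + 64 + 32 + 8 + 4 + 2 + 1 = 4463 ✓



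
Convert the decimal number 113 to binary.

Using repeated division by 2:
113 ÷ 2 = 56 remainder 1
56 ÷ 2 = 28 remainder 0
28 ÷ 2 = 14 remainder 0
14 ÷ 2 = 7 remainder 0
7 ÷ 2 = 3 remainder 1
3 ÷ 2 = 1 remainder 1
1 ÷ 2 = 0 remainder 1
Reading remainders bottom to top: 1110001



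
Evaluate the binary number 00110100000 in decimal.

Sum of powers of 2 for each 1-bit:
2^5 + 2^7 + 2^8
= 32 + 128 + 256
= 416



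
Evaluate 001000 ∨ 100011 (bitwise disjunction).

OR: 1 when either bit is 1
  001000
| 100011
--------
  101011
Decimal: 8 | 35 = 43



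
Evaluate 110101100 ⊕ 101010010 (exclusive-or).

XOR: 1 when bits differ
  110101100
^ 101010010
-----------
  011111110
Decimal: 428 ^ 338 = 254



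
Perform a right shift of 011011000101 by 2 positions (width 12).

Original: 011011000101 (decimal 1733)
Shift right by 2 positions
Drop the 2 low bits; fill with zeros on the left
Result: 000110110001 (decimal 433)
Equivalent: 1733 >> 2 = 1733 ÷ 2^2 = 433



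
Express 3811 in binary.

Using repeated division by 2:
3811 ÷ 2 = 1905 remainder 1
1905 ÷ 2 = 952 remainder 1
952 ÷ 2 = 476 remainder 0
476 ÷ 2 = 238 remainder 0
238 ÷ 2 = 119 remainder 0
119 ÷ 2 = 59 remainder 1
59 ÷ 2 = 29 remainder 1
29 ÷ 2 = 14 remainder 1
14 ÷ 2 = 7 remainder 0
7 ÷ 2 = 3 remainder 1
3 ÷ 2 = 1 remainder 1
1 ÷ 2 = 0 remainder 1
Reading remainders bottom to top: 111011100011



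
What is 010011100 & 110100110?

AND: 1 only when both bits are 1
  010011100
& 110100110
-----------
  010000100
Decimal: 156 & 422 = 132



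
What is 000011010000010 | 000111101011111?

OR: 1 when either bit is 1
  000011010000010
| 000111101011111
-----------------
  000111111011111
Decimal: 1666 | 3935 = 4063



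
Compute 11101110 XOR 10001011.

XOR: 1 when bits differ
  11101110
^ 10001011
----------
  01100101
Decimal: 238 ^ 139 = 101



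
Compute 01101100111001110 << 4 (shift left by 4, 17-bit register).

Original: 01101100111001110 (decimal 55758)
Shift left by 4 positions
Append 4 zeros on the right and drop the 4 high bits that overflow the 17-bit width
Result: 11001110011100000 (decimal 105696)
Equivalent: 55758 << 4 = 55758 × 2^4 = 892128, truncated to 17 bits = 105696



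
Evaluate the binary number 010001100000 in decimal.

Sum of powers of 2 for each 1-bit:
2^5 + 2^6 + 2^10
= 32 + 64 + 1024
= 1120



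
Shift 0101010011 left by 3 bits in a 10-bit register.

Original: 0101010011 (decimal 339)
Shift left by 3 positions
Append 3 zeros on the right and drop the 3 high bits that overflow the 10-bit width
Result: 1010011000 (decimal 664)
Equivalent: 339 << 3 = 339 × 2^3 = 2712, truncated to 10 bits = 664



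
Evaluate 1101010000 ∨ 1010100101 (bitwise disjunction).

OR: 1 when either bit is 1
  1101010000
| 1010100101
------------
  1111110101
Decimal: 848 | 677 = 1013



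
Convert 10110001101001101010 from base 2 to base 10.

Sum of powers of 2 for each 1-bit:
2^1 + 2^3 + 2^5 + 2^6 + 2^9 + 2^11 + 2^12 + 2^16 + 2^17 + 2^19
= 2 + 8 + 32 + 64 + 512 + 2048 + 4096 + 65536 + 131072 + 524288
= 727658



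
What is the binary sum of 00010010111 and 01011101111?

Add column by column from the right: bit + bit + carry-in; write the sum mod 2, carry 1 when the sum is 2 or 3.
carry:  00111111110
        00010010111
+       01011101111
-------------------
       001110000110
(the carry out of the leftmost column, 0, becomes the leading bit)
Decimal check:
  00010010111 = 128 + 16 + 4 + 2 + 1 = 151
  01011101111 = 512 + 128 + 64 + 32 + 8 + 4 + 2 + 1 = 751
  151 + 751 = 902, and 001110000110 = 512 + 256 + 128 + 4 + 2 = 902 ✓



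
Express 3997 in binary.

Using repeated division by 2:
3997 ÷ 2 = 1998 remainder 1
1998 ÷ 2 = 999 remainder 0
999 ÷ 2 = 499 remainder 1
499 ÷ 2 = 249 remainder 1
249 ÷ 2 = 124 remainder 1
124 ÷ 2 = 62 remainder 0
62 ÷ 2 = 31 remainder 0
31 ÷ 2 = 15 remainder 1
15 ÷ 2 = 7 remainder 1
7 ÷ 2 = 3 remainder 1
3 ÷ 2 = 1 remainder 1
1 ÷ 2 = 0 remainder 1
Reading remainders bottom to top: 111110011101



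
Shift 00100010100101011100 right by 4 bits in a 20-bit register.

Original: 00100010100101011100 (decimal 141660)
Shift right by 4 positions
Drop the 4 low bits; fill with zeros on the left
Result: 00000010001010010101 (decimal 8853)
Equivalent: 141660 >> 4 = 141660 ÷ 2^4 = 8853



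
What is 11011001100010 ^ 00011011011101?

XOR: 1 when bits differ
  11011001100010
^ 00011011011101
----------------
  11000010111111
Decimal: 13922 ^ 1757 = 12479



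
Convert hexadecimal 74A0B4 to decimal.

Expand by place value (powers of 16):
Digit values: A = 10, B = 11
74A0B4 = 7 × 16^5 + 4 × 16^4 + 10 × 16^3 + 0 × 16^2 + 11 × 16^1 + 4 × 16^0
= 7 × 1048576 + 4 × 65536 + 10 × 4096 + 0 × 256 + 11 × 16 + 4 × 1
= 7340032 + 262144 + 40960 + 0 + 176 + 4
= 7643316



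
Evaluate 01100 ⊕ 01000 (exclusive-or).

XOR: 1 when bits differ
  01100
^ 01000
-------
  00100
Decimal: 12 ^ 8 = 4



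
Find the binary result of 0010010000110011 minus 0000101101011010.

Method 1 - Direct subtraction (column by column from the right: bit − bit − borrow-in; if negative, add 2 and borrow 1 from the next column):
borrow: 0011011110110000
        0010010000110011
-       0000101101011010
------------------------
        0001100011011001

Method 2 - Add two's complement:
Two's complement of 0000101101011010: invert → 1111010010100101, add 1 → 1111010010100110
  0010010000110011
+ 1111010010100110
------------------
 10001100011011001  (end carry out of the top bit = 1)
Discarding the end carry: 0001100011011001
Decimal check:
  0010010000110011 = 8192 + 1024 + 32 + 16 + 2 + 1 = 9267
  0000101101011010 = 2048 + 512 + 256 + 64 + 16 + 8 + 2 = 2906
  9267 - 2906 = 6361, and 0001100011011001 = 4096 + 2048 + 128 + 64 + 16 + 8 + 1 = 6361 ✓

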